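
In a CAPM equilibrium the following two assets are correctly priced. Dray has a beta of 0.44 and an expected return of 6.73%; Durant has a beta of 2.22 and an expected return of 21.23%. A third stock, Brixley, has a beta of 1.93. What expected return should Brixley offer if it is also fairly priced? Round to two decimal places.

MRP (SML slope) = (21.23% − 6.73%) / (2.22 − 0.44) = 14.50% / 1.78 = 8.1461%
R_f (intercept) = 6.73% − 0.44 × 8.1461% = 3.1457%
E(R_Brixley) = R_f + β × MRP = 3.1457% + 1.93 × 8.1461% = 18.87%

18.87%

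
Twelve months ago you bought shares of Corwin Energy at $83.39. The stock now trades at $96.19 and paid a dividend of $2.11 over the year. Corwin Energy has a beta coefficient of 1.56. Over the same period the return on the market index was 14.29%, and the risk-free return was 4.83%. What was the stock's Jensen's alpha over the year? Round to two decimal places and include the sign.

-1.71%

Realised HPR = (P1 + D1 − P0) / P0 = (96.19 + 2.11 − 83.39) / 83.39 = 14.91 / 83.39 = 17.8798%
MRP = 14.29% − 4.83% = 9.46%
CAPM required = R_f + β·MRP = 4.83% + 1.56 × 9.46% = 19.5876%
α = realised − required = 17.8798% − 19.5876% = -1.71%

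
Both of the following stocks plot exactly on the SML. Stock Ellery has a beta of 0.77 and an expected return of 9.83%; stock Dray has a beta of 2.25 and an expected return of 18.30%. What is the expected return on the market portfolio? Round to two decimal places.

Both satisfy E(R) = R_f + β·MRP, so the slope of the SML is
MRP = (18.30% − 9.83%) / (2.25 − 0.77) = 8.47% / 1.48 = 5.7230%
R_f = E(R_Ellery) − β_Ellery·MRP = 9.83% − 0.77 × 5.7230% = 5.4233%
E(R_m) = R_f + MRP = 5.4233% + 5.7230% = 11.15%

11.15%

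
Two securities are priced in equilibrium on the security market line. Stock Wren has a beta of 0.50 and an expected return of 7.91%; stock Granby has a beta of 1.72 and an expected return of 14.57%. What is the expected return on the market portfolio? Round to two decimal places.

Both satisfy E(R) = R_f + β·MRP, so the slope of the SML is
MRP = (14.57% − 7.91%) / (1.72 − 0.50) = 6.66% / 1.22 = 5.4590%
R_f = E(R_Wren) − β_Wren·MRP = 7.91% − 0.50 × 5.4590% = 5.1805%
E(R_m) = R_f + MRP = 5.1805% + 5.4590% = 10.64%

10.64%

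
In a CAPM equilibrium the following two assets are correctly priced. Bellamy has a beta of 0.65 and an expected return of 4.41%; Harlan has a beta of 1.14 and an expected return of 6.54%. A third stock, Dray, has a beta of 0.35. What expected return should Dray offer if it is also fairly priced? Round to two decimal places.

3.11%

MRP (SML slope) = (6.54% − 4.41%) / (1.14 − 0.65) = 2.13% / 0.49 = 4.3469%
R_f (intercept) = 4.41% − 0.65 × 4.3469% = 1.5845%
E(R_Dray) = R_f + β × MRP = 1.5845% + 0.35 × 4.3469% = 3.11%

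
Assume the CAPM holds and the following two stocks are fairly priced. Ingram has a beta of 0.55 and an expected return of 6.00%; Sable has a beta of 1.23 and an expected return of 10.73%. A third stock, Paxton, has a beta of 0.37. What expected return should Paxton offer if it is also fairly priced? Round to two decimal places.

4.75%

MRP (SML slope) = (10.73% − 6.00%) / (1.23 − 0.55) = 4.73% / 0.68 = 6.9559%
R_f (intercept) = 6.00% − 0.55 × 6.9559% = 2.1743%
E(R_Paxton) = R_f + β × MRP = 2.1743% + 0.37 × 6.9559% = 4.75%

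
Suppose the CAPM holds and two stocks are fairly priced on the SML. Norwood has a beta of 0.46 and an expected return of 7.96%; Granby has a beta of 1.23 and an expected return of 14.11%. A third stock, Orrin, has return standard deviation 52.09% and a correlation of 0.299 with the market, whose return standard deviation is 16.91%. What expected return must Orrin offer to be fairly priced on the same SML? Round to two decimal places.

11.64%

MRP = (14.11% − 7.96%) / (1.23 − 0.46) = 7.9870%
R_f = 7.96% − 0.46 × 7.9870% = 4.2860%
β_Orrin = ρ·σ_i/σ_m = 0.299 × 52.09 / 16.91 = 0.9210
E(R_Orrin) = R_f + β × MRP = 4.2860% + 0.9210 × 7.9870% = 11.64%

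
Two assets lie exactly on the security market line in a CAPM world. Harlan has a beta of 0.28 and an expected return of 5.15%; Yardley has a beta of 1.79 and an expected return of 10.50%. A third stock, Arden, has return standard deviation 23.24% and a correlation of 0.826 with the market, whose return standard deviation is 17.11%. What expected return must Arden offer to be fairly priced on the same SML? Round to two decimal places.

MRP = (10.50% − 5.15%) / (1.79 − 0.28) = 3.5430%
R_f = 5.15% − 0.28 × 3.5430% = 4.1580%
β_Arden = ρ·σ_i/σ_m = 0.826 × 23.24 / 17.11 = 1.1219
E(R_Arden) = R_f + β × MRP = 4.1580% + 1.1219 × 3.5430% = 8.13%

8.13%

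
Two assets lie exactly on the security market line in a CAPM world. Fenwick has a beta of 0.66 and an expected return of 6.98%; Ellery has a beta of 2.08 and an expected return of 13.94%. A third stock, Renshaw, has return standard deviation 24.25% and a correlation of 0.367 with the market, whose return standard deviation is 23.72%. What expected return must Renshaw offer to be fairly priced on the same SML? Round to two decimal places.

5.58%

MRP = (13.94% − 6.98%) / (2.08 − 0.66) = 4.9014%
R_f = 6.98% − 0.66 × 4.9014% = 3.7451%
β_Renshaw = ρ·σ_i/σ_m = 0.367 × 24.25 / 23.72 = 0.3752
E(R_Renshaw) = R_f + β × MRP = 3.7451% + 0.3752 × 4.9014% = 5.58%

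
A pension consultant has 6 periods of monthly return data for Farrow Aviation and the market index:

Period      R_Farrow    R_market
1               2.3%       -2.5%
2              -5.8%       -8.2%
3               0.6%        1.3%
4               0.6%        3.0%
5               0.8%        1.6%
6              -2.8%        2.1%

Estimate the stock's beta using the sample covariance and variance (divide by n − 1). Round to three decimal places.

Mean R_i = (2.3 − 5.8 + 0.6 + 0.6 + 0.8 − 2.8) / 6 = -0.7167%
Mean R_m = (-2.5 − 8.2 + 1.3 + 3.0 + 1.6 + 2.1) / 6 = -0.4500%
Σ(R_i − R̄_i)(R_m − R̄_m) = 37.8550  ⇒  Cov = 37.8550 / 5 = 7.5710
Σ(R_m − R̄_m)² = 89.9350  ⇒  Var(R_m) = 89.9350 / 5 = 17.9870
β = Cov / Var(R_m) = 7.5710 / 17.9870 = 0.4209

0.421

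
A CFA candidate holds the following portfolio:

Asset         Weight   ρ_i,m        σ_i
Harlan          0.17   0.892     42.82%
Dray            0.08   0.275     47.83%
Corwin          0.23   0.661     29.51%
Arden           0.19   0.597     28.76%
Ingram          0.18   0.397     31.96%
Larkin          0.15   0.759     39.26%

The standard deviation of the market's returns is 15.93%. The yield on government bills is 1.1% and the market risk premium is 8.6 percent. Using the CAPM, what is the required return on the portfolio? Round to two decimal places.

β_Harlan = 0.892 × 42.82% / 15.93% = 2.3977
β_Dray = 0.275 × 47.83% / 15.93% = 0.8257
β_Corwin = 0.661 × 29.51% / 15.93% = 1.2245
β_Arden = 0.597 × 28.76% / 15.93% = 1.0778
β_Ingram = 0.397 × 31.96% / 15.93% = 0.7965
β_Larkin = 0.759 × 39.26% / 15.93% = 1.8706
β_P = Σ w_i β_i = 0.17×2.3977 + 0.08×0.8257 + 0.23×1.2245 + 0.19×1.0778 + 0.18×0.7965 + 0.15×1.8706 = 1.3840
E(R_P) = R_f + β_P × MRP = 1.1% + 1.3840 × 8.6% = 13.00%

13.00%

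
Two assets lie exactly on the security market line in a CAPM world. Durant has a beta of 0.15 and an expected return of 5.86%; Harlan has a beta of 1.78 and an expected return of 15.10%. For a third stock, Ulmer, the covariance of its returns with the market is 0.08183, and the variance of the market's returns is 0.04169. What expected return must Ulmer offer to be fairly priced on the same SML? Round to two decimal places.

16.14%

MRP = (15.10% − 5.86%) / (1.78 − 0.15) = 5.6687%
R_f = 5.86% − 0.15 × 5.6687% = 5.0097%
β_Ulmer = Cov / Var(R_m) = 0.08183 / 0.04169 = 1.9628
E(R_Ulmer) = R_f + β × MRP = 5.0097% + 1.9628 × 5.6687% = 16.14%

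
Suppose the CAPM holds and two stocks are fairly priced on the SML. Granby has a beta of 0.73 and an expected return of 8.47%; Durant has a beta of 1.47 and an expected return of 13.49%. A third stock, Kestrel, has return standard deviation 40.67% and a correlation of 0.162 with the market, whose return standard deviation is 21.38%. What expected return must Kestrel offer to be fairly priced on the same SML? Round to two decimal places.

MRP = (13.49% − 8.47%) / (1.47 − 0.73) = 6.7838%
R_f = 8.47% − 0.73 × 6.7838% = 3.5178%
β_Kestrel = ρ·σ_i/σ_m = 0.162 × 40.67 / 21.38 = 0.3082
E(R_Kestrel) = R_f + β × MRP = 3.5178% + 0.3082 × 6.7838% = 5.61%

5.61%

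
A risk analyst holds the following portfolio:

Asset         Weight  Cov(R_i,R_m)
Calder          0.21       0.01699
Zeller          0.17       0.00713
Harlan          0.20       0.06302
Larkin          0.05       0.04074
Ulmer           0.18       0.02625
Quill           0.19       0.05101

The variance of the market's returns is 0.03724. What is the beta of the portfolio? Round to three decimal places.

0.909

β_Calder = 0.01699 / 0.03724 = 0.4562
β_Zeller = 0.00713 / 0.03724 = 0.1915
β_Harlan = 0.06302 / 0.03724 = 1.6923
β_Larkin = 0.04074 / 0.03724 = 1.0940
β_Ulmer = 0.02625 / 0.03724 = 0.7049
β_Quill = 0.05101 / 0.03724 = 1.3698
β_P = Σ w_i β_i = 0.21×0.4562 + 0.17×0.1915 + 0.20×1.6923 + 0.05×1.0940 + 0.18×0.7049 + 0.19×1.3698 = 0.9087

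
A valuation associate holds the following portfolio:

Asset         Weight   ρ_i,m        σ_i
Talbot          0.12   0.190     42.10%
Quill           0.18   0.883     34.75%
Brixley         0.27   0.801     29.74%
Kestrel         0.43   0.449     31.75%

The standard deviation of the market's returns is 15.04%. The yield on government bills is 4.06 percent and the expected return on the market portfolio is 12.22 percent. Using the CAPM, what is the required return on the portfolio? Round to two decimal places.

14.39%

β_Talbot = 0.190 × 42.10% / 15.04% = 0.5318
β_Quill = 0.883 × 34.75% / 15.04% = 2.0402
β_Brixley = 0.801 × 29.74% / 15.04% = 1.5839
β_Kestrel = 0.449 × 31.75% / 15.04% = 0.9479
β_P = Σ w_i β_i = 0.12×0.5318 + 0.18×2.0402 + 0.27×1.5839 + 0.43×0.9479 = 1.2663
MRP = 12.22% − 4.06% = 8.16%
E(R_P) = R_f + β_P × MRP = 4.06% + 1.2663 × 8.16% = 14.39%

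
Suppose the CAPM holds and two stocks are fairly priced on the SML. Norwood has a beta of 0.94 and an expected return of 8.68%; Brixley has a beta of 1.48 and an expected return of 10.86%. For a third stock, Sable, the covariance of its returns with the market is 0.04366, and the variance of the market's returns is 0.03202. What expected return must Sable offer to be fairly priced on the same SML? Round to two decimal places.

MRP = (10.86% − 8.68%) / (1.48 − 0.94) = 4.0370%
R_f = 8.68% − 0.94 × 4.0370% = 4.8852%
β_Sable = Cov / Var(R_m) = 0.04366 / 0.03202 = 1.3635
E(R_Sable) = R_f + β × MRP = 4.8852% + 1.3635 × 4.0370% = 10.39%

10.39%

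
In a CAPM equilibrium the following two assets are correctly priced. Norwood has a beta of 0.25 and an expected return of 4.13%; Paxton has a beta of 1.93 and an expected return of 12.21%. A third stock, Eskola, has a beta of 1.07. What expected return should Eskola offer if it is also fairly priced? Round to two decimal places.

MRP (SML slope) = (12.21% − 4.13%) / (1.93 − 0.25) = 8.08% / 1.68 = 4.8095%
R_f (intercept) = 4.13% − 0.25 × 4.8095% = 2.9276%
E(R_Eskola) = R_f + β × MRP = 2.9276% + 1.07 × 4.8095% = 8.07%

8.07%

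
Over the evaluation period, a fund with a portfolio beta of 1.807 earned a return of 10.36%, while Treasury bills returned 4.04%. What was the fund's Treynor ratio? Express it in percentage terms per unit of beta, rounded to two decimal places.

3.50%

Treynor = (R_P − R_f) / β_P = (10.36% − 4.04%) / 1.8070 = 6.32% / 1.8070 = 3.50%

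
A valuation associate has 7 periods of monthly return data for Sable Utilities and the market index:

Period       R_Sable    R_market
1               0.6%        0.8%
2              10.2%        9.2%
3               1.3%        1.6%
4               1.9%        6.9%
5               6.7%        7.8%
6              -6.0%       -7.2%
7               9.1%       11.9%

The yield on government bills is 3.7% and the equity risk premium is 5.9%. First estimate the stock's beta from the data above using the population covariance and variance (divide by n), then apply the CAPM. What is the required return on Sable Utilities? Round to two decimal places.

8.56%

Mean R_i = (0.6 + 10.2 + 1.3 + 1.9 + 6.7 − 6.0 + 9.1) / 7 = 3.4000%
Mean R_m = (0.8 + 9.2 + 1.6 + 6.9 + 7.8 − 7.2 + 11.9) / 7 = 4.4286%
Σ(R_i − R̄_i)(R_m − R̄_m) = 207.8600  ⇒  Cov = 207.8600 / 7 = 29.6943
Σ(R_m − R̄_m)² = 252.4543  ⇒  Var(R_m) = 252.4543 / 7 = 36.0649
β = Cov / Var(R_m) = 29.6943 / 36.0649 = 0.8234
E(R) = R_f + β × MRP = 3.7% + 0.8234 × 5.9% = 8.56%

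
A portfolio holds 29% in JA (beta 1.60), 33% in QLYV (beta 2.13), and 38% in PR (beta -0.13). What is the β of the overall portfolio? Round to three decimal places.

1.118

β_P = Σ w_i β_i = 0.29×1.60 + 0.33×2.13 + 0.38×-0.13 = 1.1175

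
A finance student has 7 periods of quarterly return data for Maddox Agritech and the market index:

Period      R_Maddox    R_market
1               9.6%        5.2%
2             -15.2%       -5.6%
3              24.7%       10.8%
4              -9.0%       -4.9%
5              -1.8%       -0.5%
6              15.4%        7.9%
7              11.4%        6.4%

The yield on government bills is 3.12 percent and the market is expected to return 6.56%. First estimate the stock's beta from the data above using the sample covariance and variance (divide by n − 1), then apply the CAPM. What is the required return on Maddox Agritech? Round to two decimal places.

Mean R_i = (9.6 − 15.2 + 24.7 − 9.0 − 1.8 + 15.4 + 11.4) / 7 = 5.0143%
Mean R_m = (5.2 − 5.6 + 10.8 − 4.9 − 0.5 + 7.9 + 6.4) / 7 = 2.7571%
Σ(R_i − R̄_i)(R_m − R̄_m) = 544.6443  ⇒  Cov = 544.6443 / 6 = 90.7741
Σ(R_m − R̄_m)² = 249.4571  ⇒  Var(R_m) = 249.4571 / 6 = 41.5762
β = Cov / Var(R_m) = 90.7741 / 41.5762 = 2.1833
MRP = 6.56% − 3.12% = 3.44%
E(R) = R_f + β × MRP = 3.12% + 2.1833 × 3.44% = 10.63%

10.63%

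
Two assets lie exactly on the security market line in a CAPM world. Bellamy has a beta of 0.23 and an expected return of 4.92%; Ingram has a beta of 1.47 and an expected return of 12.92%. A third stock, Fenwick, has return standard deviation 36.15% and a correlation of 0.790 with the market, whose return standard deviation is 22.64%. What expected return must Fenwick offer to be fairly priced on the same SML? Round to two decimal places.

11.57%

MRP = (12.92% − 4.92%) / (1.47 − 0.23) = 6.4516%
R_f = 4.92% − 0.23 × 6.4516% = 3.4361%
β_Fenwick = ρ·σ_i/σ_m = 0.790 × 36.15 / 22.64 = 1.2614
E(R_Fenwick) = R_f + β × MRP = 3.4361% + 1.2614 × 6.4516% = 11.57%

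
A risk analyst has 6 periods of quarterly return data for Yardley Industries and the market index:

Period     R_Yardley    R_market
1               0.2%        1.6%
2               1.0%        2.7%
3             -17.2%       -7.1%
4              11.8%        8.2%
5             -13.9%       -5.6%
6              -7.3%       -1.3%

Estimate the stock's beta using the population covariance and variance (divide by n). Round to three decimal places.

1.891

Mean R_i = (0.2 + 1.0 − 17.2 + 11.8 − 13.9 − 7.3) / 6 = -4.2333%
Mean R_m = (1.6 + 2.7 − 7.1 + 8.2 − 5.6 − 1.3) / 6 = -0.2500%
Σ(R_i − R̄_i)(R_m − R̄_m) = 302.8800  ⇒  Cov = 302.8800 / 6 = 50.4800
Σ(R_m − R̄_m)² = 160.1750  ⇒  Var(R_m) = 160.1750 / 6 = 26.6958
β = Cov / Var(R_m) = 50.4800 / 26.6958 = 1.8909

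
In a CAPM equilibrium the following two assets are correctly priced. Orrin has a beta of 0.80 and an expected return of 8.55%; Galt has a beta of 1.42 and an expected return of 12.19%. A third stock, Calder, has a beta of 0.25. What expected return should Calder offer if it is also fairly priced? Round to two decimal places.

MRP (SML slope) = (12.19% − 8.55%) / (1.42 − 0.80) = 3.64% / 0.62 = 5.8710%
R_f (intercept) = 8.55% − 0.80 × 5.8710% = 3.8532%
E(R_Calder) = R_f + β × MRP = 3.8532% + 0.25 × 5.8710% = 5.32%

5.32%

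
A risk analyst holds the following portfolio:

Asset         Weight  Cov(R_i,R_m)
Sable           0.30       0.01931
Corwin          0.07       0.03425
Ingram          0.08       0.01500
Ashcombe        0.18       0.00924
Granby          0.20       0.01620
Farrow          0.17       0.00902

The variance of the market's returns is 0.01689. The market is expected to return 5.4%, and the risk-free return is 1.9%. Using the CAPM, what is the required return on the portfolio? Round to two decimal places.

β_Sable = 0.01931 / 0.01689 = 1.1433
β_Corwin = 0.03425 / 0.01689 = 2.0278
β_Ingram = 0.01500 / 0.01689 = 0.8881
β_Ashcombe = 0.00924 / 0.01689 = 0.5471
β_Granby = 0.01620 / 0.01689 = 0.9591
β_Farrow = 0.00902 / 0.01689 = 0.5340
β_P = Σ w_i β_i = 0.30×1.1433 + 0.07×2.0278 + 0.08×0.8881 + 0.18×0.5471 + 0.20×0.9591 + 0.17×0.5340 = 0.9371
MRP = 5.4% − 1.9% = 3.50%
E(R_P) = R_f + β_P × MRP = 1.9% + 0.9371 × 3.5% = 5.18%

5.18%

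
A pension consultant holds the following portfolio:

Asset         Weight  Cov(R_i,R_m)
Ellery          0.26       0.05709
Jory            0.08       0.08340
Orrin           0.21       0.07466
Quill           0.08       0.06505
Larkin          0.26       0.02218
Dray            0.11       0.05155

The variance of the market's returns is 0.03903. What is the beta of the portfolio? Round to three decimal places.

1.379

β_Ellery = 0.05709 / 0.03903 = 1.4627
β_Jory = 0.08340 / 0.03903 = 2.1368
β_Orrin = 0.07466 / 0.03903 = 1.9129
β_Quill = 0.06505 / 0.03903 = 1.6667
β_Larkin = 0.02218 / 0.03903 = 0.5683
β_Dray = 0.05155 / 0.03903 = 1.3208
β_P = Σ w_i β_i = 0.26×1.4627 + 0.08×2.1368 + 0.21×1.9129 + 0.08×1.6667 + 0.26×0.5683 + 0.11×1.3208 = 1.3793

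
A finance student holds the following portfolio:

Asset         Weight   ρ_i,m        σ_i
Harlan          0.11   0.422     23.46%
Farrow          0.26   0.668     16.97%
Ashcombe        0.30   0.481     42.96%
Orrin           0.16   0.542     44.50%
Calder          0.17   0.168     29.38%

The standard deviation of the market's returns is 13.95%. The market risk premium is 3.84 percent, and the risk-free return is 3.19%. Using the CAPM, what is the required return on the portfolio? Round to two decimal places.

7.30%

β_Harlan = 0.422 × 23.46% / 13.95% = 0.7097
β_Farrow = 0.668 × 16.97% / 13.95% = 0.8126
β_Ashcombe = 0.481 × 42.96% / 13.95% = 1.4813
β_Orrin = 0.542 × 44.50% / 13.95% = 1.7290
β_Calder = 0.168 × 29.38% / 13.95% = 0.3538
β_P = Σ w_i β_i = 0.11×0.7097 + 0.26×0.8126 + 0.30×1.4813 + 0.16×1.7290 + 0.17×0.3538 = 1.0705
E(R_P) = R_f + β_P × MRP = 3.19% + 1.0705 × 3.84% = 7.30%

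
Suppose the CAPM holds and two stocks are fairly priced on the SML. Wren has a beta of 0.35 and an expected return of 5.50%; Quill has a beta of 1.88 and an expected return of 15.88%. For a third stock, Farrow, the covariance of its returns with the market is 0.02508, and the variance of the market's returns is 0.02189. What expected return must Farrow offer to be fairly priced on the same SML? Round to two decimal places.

MRP = (15.88% − 5.50%) / (1.88 − 0.35) = 6.7843%
R_f = 5.50% − 0.35 × 6.7843% = 3.1255%
β_Farrow = Cov / Var(R_m) = 0.02508 / 0.02189 = 1.1457
E(R_Farrow) = R_f + β × MRP = 3.1255% + 1.1457 × 6.7843% = 10.90%

10.90%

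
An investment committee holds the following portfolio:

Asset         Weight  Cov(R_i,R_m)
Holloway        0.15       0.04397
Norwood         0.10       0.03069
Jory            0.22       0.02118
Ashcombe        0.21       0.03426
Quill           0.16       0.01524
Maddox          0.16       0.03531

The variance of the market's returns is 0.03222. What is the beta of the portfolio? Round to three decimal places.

β_Holloway = 0.04397 / 0.03222 = 1.3647
β_Norwood = 0.03069 / 0.03222 = 0.9525
β_Jory = 0.02118 / 0.03222 = 0.6574
β_Ashcombe = 0.03426 / 0.03222 = 1.0633
β_Quill = 0.01524 / 0.03222 = 0.4730
β_Maddox = 0.03531 / 0.03222 = 1.0959
β_P = Σ w_i β_i = 0.15×1.3647 + 0.10×0.9525 + 0.22×0.6574 + 0.21×1.0633 + 0.16×0.4730 + 0.16×1.0959 = 0.9189

0.919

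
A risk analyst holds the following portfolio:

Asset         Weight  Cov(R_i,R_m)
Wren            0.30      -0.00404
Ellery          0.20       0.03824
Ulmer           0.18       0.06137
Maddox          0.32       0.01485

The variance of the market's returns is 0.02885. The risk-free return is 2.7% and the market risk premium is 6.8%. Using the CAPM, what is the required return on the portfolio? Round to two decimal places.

β_Wren = -0.00404 / 0.02885 = -0.1400
β_Ellery = 0.03824 / 0.02885 = 1.3255
β_Ulmer = 0.06137 / 0.02885 = 2.1272
β_Maddox = 0.01485 / 0.02885 = 0.5147
β_P = Σ w_i β_i = 0.30×-0.1400 + 0.20×1.3255 + 0.18×2.1272 + 0.32×0.5147 = 0.7707
E(R_P) = R_f + β_P × MRP = 2.7% + 0.7707 × 6.8% = 7.94%

7.94%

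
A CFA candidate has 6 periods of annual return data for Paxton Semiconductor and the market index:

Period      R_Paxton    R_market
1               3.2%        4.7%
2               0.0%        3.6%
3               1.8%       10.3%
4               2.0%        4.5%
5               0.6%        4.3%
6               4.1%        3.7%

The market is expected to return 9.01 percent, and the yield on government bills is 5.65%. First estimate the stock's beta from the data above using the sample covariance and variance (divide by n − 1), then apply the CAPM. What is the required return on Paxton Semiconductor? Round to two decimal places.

5.62%

Mean R_i = (3.2 + 0.0 + 1.8 + 2.0 + 0.6 + 4.1) / 6 = 1.9500%
Mean R_m = (4.7 + 3.6 + 10.3 + 4.5 + 4.3 + 3.7) / 6 = 5.1833%
Σ(R_i − R̄_i)(R_m − R̄_m) = -0.3150  ⇒  Cov = -0.3150 / 5 = -0.0630
Σ(R_m − R̄_m)² = 32.3683  ⇒  Var(R_m) = 32.3683 / 5 = 6.4737
β = Cov / Var(R_m) = -0.0630 / 6.4737 = -0.0097
MRP = 9.01% − 5.65% = 3.36%
E(R) = R_f + β × MRP = 5.65% + -0.0097 × 3.36% = 5.62%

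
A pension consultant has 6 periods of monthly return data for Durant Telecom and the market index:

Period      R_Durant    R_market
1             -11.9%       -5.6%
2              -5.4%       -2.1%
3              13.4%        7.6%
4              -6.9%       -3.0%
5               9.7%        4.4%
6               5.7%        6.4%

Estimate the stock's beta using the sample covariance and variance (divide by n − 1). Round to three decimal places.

1.790

Mean R_i = (-11.9 − 5.4 + 13.4 − 6.9 + 9.7 + 5.7) / 6 = 0.7667%
Mean R_m = (-5.6 − 2.1 + 7.6 − 3.0 + 4.4 + 6.4) / 6 = 1.2833%
Σ(R_i − R̄_i)(R_m − R̄_m) = 273.7767  ⇒  Cov = 273.7767 / 5 = 54.7553
Σ(R_m − R̄_m)² = 152.9683  ⇒  Var(R_m) = 152.9683 / 5 = 30.5937
β = Cov / Var(R_m) = 54.7553 / 30.5937 = 1.7898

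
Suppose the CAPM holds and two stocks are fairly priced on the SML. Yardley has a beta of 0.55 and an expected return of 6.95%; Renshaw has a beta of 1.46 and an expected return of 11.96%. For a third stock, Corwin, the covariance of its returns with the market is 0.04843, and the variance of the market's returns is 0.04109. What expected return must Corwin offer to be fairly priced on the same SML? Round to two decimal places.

MRP = (11.96% − 6.95%) / (1.46 − 0.55) = 5.5055%
R_f = 6.95% − 0.55 × 5.5055% = 3.9220%
β_Corwin = Cov / Var(R_m) = 0.04843 / 0.04109 = 1.1786
E(R_Corwin) = R_f + β × MRP = 3.9220% + 1.1786 × 5.5055% = 10.41%

10.41%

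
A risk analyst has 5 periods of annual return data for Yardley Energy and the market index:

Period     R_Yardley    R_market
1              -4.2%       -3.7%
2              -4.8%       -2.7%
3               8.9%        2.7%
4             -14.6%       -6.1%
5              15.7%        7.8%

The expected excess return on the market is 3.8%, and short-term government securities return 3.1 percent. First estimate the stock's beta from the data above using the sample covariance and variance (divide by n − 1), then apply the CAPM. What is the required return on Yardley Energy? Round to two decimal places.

Mean R_i = (-4.2 − 4.8 + 8.9 − 14.6 + 15.7) / 5 = 0.2000%
Mean R_m = (-3.7 − 2.7 + 2.7 − 6.1 + 7.8) / 5 = -0.4000%
Σ(R_i − R̄_i)(R_m − R̄_m) = 264.4500  ⇒  Cov = 264.4500 / 4 = 66.1125
Σ(R_m − R̄_m)² = 125.5200  ⇒  Var(R_m) = 125.5200 / 4 = 31.3800
β = Cov / Var(R_m) = 66.1125 / 31.3800 = 2.1068
E(R) = R_f + β × MRP = 3.1% + 2.1068 × 3.8% = 11.11%

11.11%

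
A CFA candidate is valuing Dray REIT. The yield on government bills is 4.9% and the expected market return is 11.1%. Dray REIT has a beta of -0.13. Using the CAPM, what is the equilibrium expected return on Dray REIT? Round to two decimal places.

4.09%

Market risk premium = E(R_m) − R_f = 11.1% − 4.9% = 6.20%
E(R) = R_f + β × MRP = 4.9% + -0.13 × 6.2% = 4.09%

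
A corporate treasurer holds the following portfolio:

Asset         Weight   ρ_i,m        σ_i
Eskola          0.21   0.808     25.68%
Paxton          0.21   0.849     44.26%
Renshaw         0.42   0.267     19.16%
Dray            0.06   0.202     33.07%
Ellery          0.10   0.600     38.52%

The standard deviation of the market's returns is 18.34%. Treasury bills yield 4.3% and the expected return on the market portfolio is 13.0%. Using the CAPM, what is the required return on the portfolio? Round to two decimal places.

β_Eskola = 0.808 × 25.68% / 18.34% = 1.1314
β_Paxton = 0.849 × 44.26% / 18.34% = 2.0489
β_Renshaw = 0.267 × 19.16% / 18.34% = 0.2789
β_Dray = 0.202 × 33.07% / 18.34% = 0.3642
β_Ellery = 0.600 × 38.52% / 18.34% = 1.2602
β_P = Σ w_i β_i = 0.21×1.1314 + 0.21×2.0489 + 0.42×0.2789 + 0.06×0.3642 + 0.10×1.2602 = 0.9329
MRP = 13.0% − 4.3% = 8.70%
E(R_P) = R_f + β_P × MRP = 4.3% + 0.9329 × 8.7% = 12.42%

12.42%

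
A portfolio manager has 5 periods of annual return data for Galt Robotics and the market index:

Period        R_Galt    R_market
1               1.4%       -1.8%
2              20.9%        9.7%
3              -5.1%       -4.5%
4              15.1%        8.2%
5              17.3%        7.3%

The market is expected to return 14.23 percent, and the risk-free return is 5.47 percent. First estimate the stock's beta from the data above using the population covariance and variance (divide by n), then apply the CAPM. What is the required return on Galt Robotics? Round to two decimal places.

Mean R_i = (1.4 + 20.9 − 5.1 + 15.1 + 17.3) / 5 = 9.9200%
Mean R_m = (-1.8 + 9.7 − 4.5 + 8.2 + 7.3) / 5 = 3.7800%
Σ(R_i − R̄_i)(R_m − R̄_m) = 285.7820  ⇒  Cov = 285.7820 / 5 = 57.1564
Σ(R_m − R̄_m)² = 166.6680  ⇒  Var(R_m) = 166.6680 / 5 = 33.3336
β = Cov / Var(R_m) = 57.1564 / 33.3336 = 1.7147
MRP = 14.23% − 5.47% = 8.76%
E(R) = R_f + β × MRP = 5.47% + 1.7147 × 8.76% = 20.49%

20.49%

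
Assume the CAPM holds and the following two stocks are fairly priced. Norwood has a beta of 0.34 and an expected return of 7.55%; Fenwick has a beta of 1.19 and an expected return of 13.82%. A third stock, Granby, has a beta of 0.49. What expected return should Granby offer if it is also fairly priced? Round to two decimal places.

8.66%

MRP (SML slope) = (13.82% − 7.55%) / (1.19 − 0.34) = 6.27% / 0.85 = 7.3765%
R_f (intercept) = 7.55% − 0.34 × 7.3765% = 5.0420%
E(R_Granby) = R_f + β × MRP = 5.0420% + 0.49 × 7.3765% = 8.66%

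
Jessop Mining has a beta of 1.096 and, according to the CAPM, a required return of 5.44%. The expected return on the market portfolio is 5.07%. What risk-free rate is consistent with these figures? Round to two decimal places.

E(R) = R_f + β(E(R_m) − R_f) = R_f(1 − β) + β·E(R_m)
5.44% = R_f × (1 − 1.096) + 1.096 × 5.07%
5.44% = R_f × -0.096 + 5.55672%
R_f = (5.44% − 5.55672%) / -0.096 = 1.22%

1.22%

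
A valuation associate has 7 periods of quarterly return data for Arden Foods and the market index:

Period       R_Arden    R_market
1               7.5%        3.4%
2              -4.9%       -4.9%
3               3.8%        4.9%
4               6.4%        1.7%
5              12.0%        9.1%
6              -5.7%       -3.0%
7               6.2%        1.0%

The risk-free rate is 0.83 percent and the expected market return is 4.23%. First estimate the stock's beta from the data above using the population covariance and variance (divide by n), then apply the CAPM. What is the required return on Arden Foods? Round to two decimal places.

Mean R_i = (7.5 − 4.9 + 3.8 + 6.4 + 12.0 − 5.7 + 6.2) / 7 = 3.6143%
Mean R_m = (3.4 − 4.9 + 4.9 + 1.7 + 9.1 − 3.0 + 1.0) / 7 = 1.7429%
Σ(R_i − R̄_i)(R_m − R̄_m) = 167.4157  ⇒  Cov = 167.4157 / 7 = 23.9165
Σ(R_m − R̄_m)² = 134.0171  ⇒  Var(R_m) = 134.0171 / 7 = 19.1453
β = Cov / Var(R_m) = 23.9165 / 19.1453 = 1.2492
MRP = 4.23% − 0.83% = 3.40%
E(R) = R_f + β × MRP = 0.83% + 1.2492 × 3.40% = 5.08%

5.08%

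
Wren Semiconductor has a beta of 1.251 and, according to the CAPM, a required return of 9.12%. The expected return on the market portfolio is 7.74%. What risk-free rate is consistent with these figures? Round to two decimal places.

2.24%

E(R) = R_f + β(E(R_m) − R_f) = R_f(1 − β) + β·E(R_m)
9.12% = R_f × (1 − 1.251) + 1.251 × 7.74%
9.12% = R_f × -0.251 + 9.68274%
R_f = (9.12% − 9.68274%) / -0.251 = 2.24%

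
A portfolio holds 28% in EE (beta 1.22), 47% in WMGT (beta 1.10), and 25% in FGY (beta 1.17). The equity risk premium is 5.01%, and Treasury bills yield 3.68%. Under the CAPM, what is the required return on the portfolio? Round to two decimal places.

9.45%

β_P = Σ w_i β_i = 0.28×1.22 + 0.47×1.10 + 0.25×1.17 = 1.1511
E(R_P) = R_f + β_P × MRP = 3.68% + 1.1511 × 5.01% = 9.45%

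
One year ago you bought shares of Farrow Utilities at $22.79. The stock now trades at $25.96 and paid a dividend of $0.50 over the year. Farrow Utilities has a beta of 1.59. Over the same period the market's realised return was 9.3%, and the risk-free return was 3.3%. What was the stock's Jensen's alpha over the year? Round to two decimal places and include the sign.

+3.26%

Realised HPR = (P1 + D1 − P0) / P0 = (25.96 + 0.50 − 22.79) / 22.79 = 3.67 / 22.79 = 16.1036%
MRP = 9.3% − 3.3% = 6.00%
CAPM required = R_f + β·MRP = 3.3% + 1.59 × 6.0% = 12.8400%
α = realised − required = 16.1036% − 12.8400% = +3.26%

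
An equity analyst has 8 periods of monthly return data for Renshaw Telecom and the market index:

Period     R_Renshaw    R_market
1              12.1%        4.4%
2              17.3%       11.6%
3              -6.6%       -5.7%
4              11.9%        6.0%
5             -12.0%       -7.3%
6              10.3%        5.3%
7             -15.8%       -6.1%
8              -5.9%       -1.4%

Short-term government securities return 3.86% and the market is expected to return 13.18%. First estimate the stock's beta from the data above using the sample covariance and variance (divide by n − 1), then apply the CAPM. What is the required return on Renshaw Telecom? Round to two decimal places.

Mean R_i = (12.1 + 17.3 − 6.6 + 11.9 − 12.0 + 10.3 − 15.8 − 5.9) / 8 = 1.4125%
Mean R_m = (4.4 + 11.6 − 5.7 + 6.0 − 7.3 + 5.3 − 6.1 − 1.4) / 8 = 0.8500%
Σ(R_i − R̄_i)(R_m − R̄_m) = 600.1650  ⇒  Cov = 600.1650 / 7 = 85.7379
Σ(R_m − R̄_m)² = 337.1800  ⇒  Var(R_m) = 337.1800 / 7 = 48.1686
β = Cov / Var(R_m) = 85.7379 / 48.1686 = 1.7800
MRP = 13.18% − 3.86% = 9.32%
E(R) = R_f + β × MRP = 3.86% + 1.7800 × 9.32% = 20.45%

20.45%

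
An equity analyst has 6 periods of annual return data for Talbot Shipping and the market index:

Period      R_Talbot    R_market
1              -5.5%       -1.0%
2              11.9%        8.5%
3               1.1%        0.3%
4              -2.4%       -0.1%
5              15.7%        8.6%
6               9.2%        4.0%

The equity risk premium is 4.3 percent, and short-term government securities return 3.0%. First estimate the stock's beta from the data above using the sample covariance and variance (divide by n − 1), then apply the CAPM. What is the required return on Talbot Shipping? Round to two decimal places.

11.07%

Mean R_i = (-5.5 + 11.9 + 1.1 − 2.4 + 15.7 + 9.2) / 6 = 5.0000%
Mean R_m = (-1.0 + 8.5 + 0.3 − 0.1 + 8.6 + 4.0) / 6 = 3.3833%
Σ(R_i − R̄_i)(R_m − R̄_m) = 177.5400  ⇒  Cov = 177.5400 / 5 = 35.5080
Σ(R_m − R̄_m)² = 94.6283  ⇒  Var(R_m) = 94.6283 / 5 = 18.9257
β = Cov / Var(R_m) = 35.5080 / 18.9257 = 1.8762
E(R) = R_f + β × MRP = 3.0% + 1.8762 × 4.3% = 11.07%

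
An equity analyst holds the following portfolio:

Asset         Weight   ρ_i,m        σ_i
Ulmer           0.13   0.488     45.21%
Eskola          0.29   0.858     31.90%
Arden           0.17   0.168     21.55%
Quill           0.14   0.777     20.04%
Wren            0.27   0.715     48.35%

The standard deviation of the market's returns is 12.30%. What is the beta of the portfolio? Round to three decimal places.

1.865

β_Ulmer = 0.488 × 45.21% / 12.30% = 1.7937
β_Eskola = 0.858 × 31.90% / 12.30% = 2.2252
β_Arden = 0.168 × 21.55% / 12.30% = 0.2943
β_Quill = 0.777 × 20.04% / 12.30% = 1.2659
β_Wren = 0.715 × 48.35% / 12.30% = 2.8106
β_P = Σ w_i β_i = 0.13×1.7937 + 0.29×2.2252 + 0.17×0.2943 + 0.14×1.2659 + 0.27×2.8106 = 1.8646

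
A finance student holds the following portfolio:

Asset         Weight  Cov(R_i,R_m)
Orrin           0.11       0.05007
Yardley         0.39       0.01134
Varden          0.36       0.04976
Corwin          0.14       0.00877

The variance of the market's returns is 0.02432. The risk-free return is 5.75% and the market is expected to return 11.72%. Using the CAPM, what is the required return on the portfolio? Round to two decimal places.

β_Orrin = 0.05007 / 0.02432 = 2.0588
β_Yardley = 0.01134 / 0.02432 = 0.4663
β_Varden = 0.04976 / 0.02432 = 2.0461
β_Corwin = 0.00877 / 0.02432 = 0.3606
β_P = Σ w_i β_i = 0.11×2.0588 + 0.39×0.4663 + 0.36×2.0461 + 0.14×0.3606 = 1.1954
MRP = 11.72% − 5.75% = 5.97%
E(R_P) = R_f + β_P × MRP = 5.75% + 1.1954 × 5.97% = 12.89%

12.89%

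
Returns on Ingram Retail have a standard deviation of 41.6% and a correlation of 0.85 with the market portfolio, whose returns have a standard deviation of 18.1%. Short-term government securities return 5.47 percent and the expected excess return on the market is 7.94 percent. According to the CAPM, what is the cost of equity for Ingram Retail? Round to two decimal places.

β = ρ × σ_i / σ_m = 0.85 × 41.6% / 18.1% = 1.9536
E(R) = 5.47% + 1.9536 × 7.94% = 20.98%

20.98%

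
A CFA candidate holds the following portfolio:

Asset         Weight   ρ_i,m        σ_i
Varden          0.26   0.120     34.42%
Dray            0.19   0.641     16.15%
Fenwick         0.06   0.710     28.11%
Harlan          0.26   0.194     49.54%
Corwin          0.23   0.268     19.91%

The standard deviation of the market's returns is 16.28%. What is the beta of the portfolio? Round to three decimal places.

0.489

β_Varden = 0.120 × 34.42% / 16.28% = 0.2537
β_Dray = 0.641 × 16.15% / 16.28% = 0.6359
β_Fenwick = 0.710 × 28.11% / 16.28% = 1.2259
β_Harlan = 0.194 × 49.54% / 16.28% = 0.5903
β_Corwin = 0.268 × 19.91% / 16.28% = 0.3278
β_P = Σ w_i β_i = 0.26×0.2537 + 0.19×0.6359 + 0.06×1.2259 + 0.26×0.5903 + 0.23×0.3278 = 0.4892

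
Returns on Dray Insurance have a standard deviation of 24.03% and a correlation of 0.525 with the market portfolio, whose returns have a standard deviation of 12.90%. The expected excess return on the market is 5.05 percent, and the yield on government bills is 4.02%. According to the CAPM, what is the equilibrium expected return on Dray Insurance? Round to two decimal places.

β = ρ × σ_i / σ_m = 0.525 × 24.03% / 12.90% = 0.9780
E(R) = 4.02% + 0.9780 × 5.05% = 8.96%

8.96%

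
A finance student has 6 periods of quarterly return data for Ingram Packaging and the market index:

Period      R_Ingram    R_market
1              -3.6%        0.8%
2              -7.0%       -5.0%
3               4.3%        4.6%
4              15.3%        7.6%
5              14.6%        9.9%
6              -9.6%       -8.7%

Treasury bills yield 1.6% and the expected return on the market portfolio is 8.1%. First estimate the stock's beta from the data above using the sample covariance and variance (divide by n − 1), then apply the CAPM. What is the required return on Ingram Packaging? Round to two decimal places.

Mean R_i = (-3.6 − 7.0 + 4.3 + 15.3 + 14.6 − 9.6) / 6 = 2.3333%
Mean R_m = (0.8 − 5.0 + 4.6 + 7.6 + 9.9 − 8.7) / 6 = 1.5333%
Σ(R_i − R̄_i)(R_m − R̄_m) = 374.7733  ⇒  Cov = 374.7733 / 5 = 74.9547
Σ(R_m − R̄_m)² = 264.1533  ⇒  Var(R_m) = 264.1533 / 5 = 52.8307
β = Cov / Var(R_m) = 74.9547 / 52.8307 = 1.4188
MRP = 8.1% − 1.6% = 6.50%
E(R) = R_f + β × MRP = 1.6% + 1.4188 × 6.5% = 10.82%

10.82%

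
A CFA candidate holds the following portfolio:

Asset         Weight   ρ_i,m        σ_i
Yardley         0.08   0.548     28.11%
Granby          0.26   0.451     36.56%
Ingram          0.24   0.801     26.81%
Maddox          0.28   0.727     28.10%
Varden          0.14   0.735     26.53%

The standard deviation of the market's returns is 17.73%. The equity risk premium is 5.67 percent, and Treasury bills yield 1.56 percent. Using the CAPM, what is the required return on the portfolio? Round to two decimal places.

β_Yardley = 0.548 × 28.11% / 17.73% = 0.8688
β_Granby = 0.451 × 36.56% / 17.73% = 0.9300
β_Ingram = 0.801 × 26.81% / 17.73% = 1.2112
β_Maddox = 0.727 × 28.10% / 17.73% = 1.1522
β_Varden = 0.735 × 26.53% / 17.73% = 1.0998
β_P = Σ w_i β_i = 0.08×0.8688 + 0.26×0.9300 + 0.24×1.2112 + 0.28×1.1522 + 0.14×1.0998 = 1.0786
E(R_P) = R_f + β_P × MRP = 1.56% + 1.0786 × 5.67% = 7.68%

7.68%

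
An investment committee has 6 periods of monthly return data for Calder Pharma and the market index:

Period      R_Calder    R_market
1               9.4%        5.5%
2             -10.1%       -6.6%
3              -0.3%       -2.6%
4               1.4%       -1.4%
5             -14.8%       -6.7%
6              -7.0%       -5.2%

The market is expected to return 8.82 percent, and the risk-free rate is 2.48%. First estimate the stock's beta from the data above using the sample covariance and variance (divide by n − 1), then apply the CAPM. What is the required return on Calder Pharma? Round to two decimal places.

Mean R_i = (9.4 − 10.1 − 0.3 + 1.4 − 14.8 − 7.0) / 6 = -3.5667%
Mean R_m = (5.5 − 6.6 − 2.6 − 1.4 − 6.7 − 5.2) / 6 = -2.8333%
Σ(R_i − R̄_i)(R_m − R̄_m) = 192.1067  ⇒  Cov = 192.1067 / 5 = 38.4213
Σ(R_m − R̄_m)² = 106.2933  ⇒  Var(R_m) = 106.2933 / 5 = 21.2587
β = Cov / Var(R_m) = 38.4213 / 21.2587 = 1.8073
MRP = 8.82% − 2.48% = 6.34%
E(R) = R_f + β × MRP = 2.48% + 1.8073 × 6.34% = 13.94%

13.94%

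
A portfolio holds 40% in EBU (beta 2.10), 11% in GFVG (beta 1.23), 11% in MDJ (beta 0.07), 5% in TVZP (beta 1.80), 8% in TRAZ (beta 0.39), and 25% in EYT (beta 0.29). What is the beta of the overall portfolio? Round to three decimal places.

1.177

β_P = Σ w_i β_i = 0.40×2.10 + 0.11×1.23 + 0.11×0.07 + 0.05×1.80 + 0.08×0.39 + 0.25×0.29 = 1.1767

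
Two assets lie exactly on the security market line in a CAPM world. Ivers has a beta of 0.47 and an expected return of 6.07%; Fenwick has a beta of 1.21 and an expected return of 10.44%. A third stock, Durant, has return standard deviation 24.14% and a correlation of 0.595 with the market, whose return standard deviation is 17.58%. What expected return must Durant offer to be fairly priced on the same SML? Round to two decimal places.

MRP = (10.44% − 6.07%) / (1.21 − 0.47) = 5.9054%
R_f = 6.07% − 0.47 × 5.9054% = 3.2945%
β_Durant = ρ·σ_i/σ_m = 0.595 × 24.14 / 17.58 = 0.8170
E(R_Durant) = R_f + β × MRP = 3.2945% + 0.8170 × 5.9054% = 8.12%

8.12%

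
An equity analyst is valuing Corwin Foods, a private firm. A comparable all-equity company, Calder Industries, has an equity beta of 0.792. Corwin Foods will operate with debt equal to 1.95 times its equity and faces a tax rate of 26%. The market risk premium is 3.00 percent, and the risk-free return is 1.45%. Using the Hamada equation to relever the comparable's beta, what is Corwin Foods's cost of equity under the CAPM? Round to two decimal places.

β_L = β_U × [1 + (1 − t)(D/E)] = 0.792 × [1 + (1 − 0.26) × 1.95]
    = 0.792 × [1 + 0.74 × 1.95] = 0.792 × 2.4430 = 1.9349
E(R) = R_f + β_L × MRP = 1.45% + 1.9349 × 3.00% = 7.25%

7.25%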